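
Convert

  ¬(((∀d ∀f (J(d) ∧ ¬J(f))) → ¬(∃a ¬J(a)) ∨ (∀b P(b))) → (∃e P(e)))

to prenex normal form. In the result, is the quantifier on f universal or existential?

Eliminate → and ↔ using ¬ and ∨.
  ¬(¬(¬(∀d ∀f (J(d) ∧ ¬J(f))) ∨ ¬(∃a ¬J(a)) ∨ (∀b P(b))) ∨ (∃e P(e)))
Move each ¬ inward, flipping quantifiers it crosses:
  ((∃d ∃f (¬J(d) ∨ J(f))) ∨ (∀a J(a)) ∨ (∀b P(b))) ∧ (∀e ¬P(e))
Finally move all quantifiers to the prefix:
  ∃d ∃f ∀a ∀b ∀e ((¬J(d) ∨ J(f) ∨ J(a) ∨ P(b)) ∧ ¬P(e))
The quantifier ∀f sits under an odd number of negations (counting the antecedent side of each →), so it flips to ∃f.

existential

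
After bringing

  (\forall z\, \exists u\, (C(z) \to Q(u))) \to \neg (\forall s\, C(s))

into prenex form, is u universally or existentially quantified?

First replace A → B with ¬A ∨ B.
  \neg (\forall z\, \exists u\, (\neg C(z) \lor Q(u))) \lor \neg (\forall s\, C(s))
Move each ¬ inward, flipping quantifiers it crosses:
  (\exists z\, \forall u\, (C(z) \land \neg Q(u))) \lor (\exists s\, \neg C(s))
Pull the quantifiers to the front (each side's bound variable is not free in the other side):
  \exists z\, \forall u\, \exists s\, (C(z) \land \neg Q(u) \lor \neg C(s))
The quantifier \exists u sits under an odd number of negations (counting the antecedent side of each →), so it flips to \forall u.

universal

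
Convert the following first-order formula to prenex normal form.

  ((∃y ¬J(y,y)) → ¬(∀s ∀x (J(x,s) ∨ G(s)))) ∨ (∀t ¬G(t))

∀y ∃s ∃x ∀t (J(y,y) ∨ ¬J(x,s) ∧ ¬G(s) ∨ ¬G(t))

First replace A → B with ¬A ∨ B.
  ¬(∃y ¬J(y,y)) ∨ ¬(∀s ∀x (J(x,s) ∨ G(s))) ∨ (∀t ¬G(t))
Move each ¬ inward, flipping quantifiers it crosses:
  (∀y J(y,y)) ∨ (∃s ∃x (¬J(x,s) ∧ ¬G(s))) ∨ (∀t ¬G(t))
Extract every quantifier outward, since the variables are now distinct and don't occur free across branches:
  ∀y ∃s ∃x ∀t (J(y,y) ∨ ¬J(x,s) ∧ ¬G(s) ∨ ¬G(t))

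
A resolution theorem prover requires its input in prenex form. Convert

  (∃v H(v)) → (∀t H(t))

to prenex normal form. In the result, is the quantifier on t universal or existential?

universal

Rewrite implications/biconditionals: A → B as ¬A ∨ B.
  ¬(∃v H(v)) ∨ (∀t H(t))
Push ¬ through the quantifiers and connectives to reach negation normal form:
  (∀v ¬H(v)) ∨ (∀t H(t))
Extract every quantifier outward, since the variables are now distinct and don't occur free across branches:
  ∀v ∀t (¬H(v) ∨ H(t))
The quantifier ∀t sits under an even number of negations (counting the antecedent side of each →), so it remains universal.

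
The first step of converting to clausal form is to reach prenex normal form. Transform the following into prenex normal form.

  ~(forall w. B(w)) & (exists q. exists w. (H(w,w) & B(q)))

Drive negations inward (¬∀x A ≡ ∃x ¬A, ¬∃x A ≡ ∀x ¬A, De Morgan for ∧/∨):
  (exists w. ~B(w)) & (exists q. exists w. (H(w,w) & B(q)))
Rename bound variables to avoid capture: w↦a.
  (exists w. ~B(w)) & (exists q. exists a. (H(a,a) & B(q)))
Extract every quantifier outward, since the variables are now distinct and don't occur free across branches:
  exists w. exists q. exists a. (~B(w) & H(a,a) & B(q))

exists w. exists q. exists a. (~B(w) & H(a,a) & B(q))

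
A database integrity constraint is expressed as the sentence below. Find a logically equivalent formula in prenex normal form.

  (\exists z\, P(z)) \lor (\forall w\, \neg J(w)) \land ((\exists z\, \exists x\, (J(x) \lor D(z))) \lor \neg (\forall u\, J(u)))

Push ¬ through the quantifiers and connectives to reach negation normal form:
  (\exists z\, P(z)) \lor (\forall w\, \neg J(w)) \land ((\exists z\, \exists x\, (J(x) \lor D(z))) \lor (\exists u\, \neg J(u)))
Rename bound variables to avoid capture: z↦t.
  (\exists z\, P(z)) \lor (\forall w\, \neg J(w)) \land ((\exists t\, \exists x\, (J(x) \lor D(t))) \lor (\exists u\, \neg J(u)))
Pull the quantifiers to the front (each side's bound variable is not free in the other side):
  \exists z\, \forall w\, \exists t\, \exists x\, \exists u\, (P(z) \lor \neg J(w) \land (J(x) \lor D(t) \lor \neg J(u)))

\exists z\, \forall w\, \exists t\, \exists x\, \exists u\, (P(z) \lor \neg J(w) \land (J(x) \lor D(t) \lor \neg J(u)))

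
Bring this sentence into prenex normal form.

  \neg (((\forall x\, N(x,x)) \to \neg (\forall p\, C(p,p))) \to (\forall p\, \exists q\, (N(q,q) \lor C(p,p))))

\exists x\, \exists p\, \exists y1\, \forall q\, ((\neg N(x,x) \lor \neg C(p,p)) \land \neg N(q,q) \land \neg C(y1,y1))

Rewrite implications/biconditionals: A → B as ¬A ∨ B.
  \neg (\neg (\neg (\forall x\, N(x,x)) \lor \neg (\forall p\, C(p,p))) \lor (\forall p\, \exists q\, (N(q,q) \lor C(p,p))))
Move each ¬ inward, flipping quantifiers it crosses:
  ((\exists x\, \neg N(x,x)) \lor (\exists p\, \neg C(p,p))) \land (\exists p\, \forall q\, (\neg N(q,q) \land \neg C(p,p)))
Give each quantifier a distinct variable: p↦y1.
  ((\exists x\, \neg N(x,x)) \lor (\exists p\, \neg C(p,p))) \land (\exists y1\, \forall q\, (\neg N(q,q) \land \neg C(y1,y1)))
Extract every quantifier outward, since the variables are now distinct and don't occur free across branches:
  \exists x\, \exists p\, \exists y1\, \forall q\, ((\neg N(x,x) \lor \neg C(p,p)) \land \neg N(q,q) \land \neg C(y1,y1))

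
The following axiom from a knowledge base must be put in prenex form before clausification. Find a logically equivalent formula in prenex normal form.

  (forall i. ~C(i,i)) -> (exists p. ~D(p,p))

Eliminate → and ↔ using ¬ and ∨.
  ~(forall i. ~C(i,i)) | (exists p. ~D(p,p))
Drive negations inward (¬∀x A ≡ ∃x ¬A, ¬∃x A ≡ ∀x ¬A, De Morgan for ∧/∨):
  (exists i. C(i,i)) | (exists p. ~D(p,p))
All bound variables are already distinct, so no renaming is needed.
Finally move all quantifiers to the prefix:
  exists i. exists p. (C(i,i) | ~D(p,p))

exists i. exists p. (C(i,i) | ~D(p,p))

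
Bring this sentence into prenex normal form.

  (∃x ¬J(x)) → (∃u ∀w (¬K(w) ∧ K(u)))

Rewrite implications/biconditionals: A → B as ¬A ∨ B.
  ¬(∃x ¬J(x)) ∨ (∃u ∀w (¬K(w) ∧ K(u)))
Push ¬ through the quantifiers and connectives to reach negation normal form:
  (∀x J(x)) ∨ (∃u ∀w (¬K(w) ∧ K(u)))
Pull the quantifiers to the front (each side's bound variable is not free in the other side):
  ∀x ∃u ∀w (J(x) ∨ ¬K(w) ∧ K(u))

∀x ∃u ∀w (J(x) ∨ ¬K(w) ∧ K(u))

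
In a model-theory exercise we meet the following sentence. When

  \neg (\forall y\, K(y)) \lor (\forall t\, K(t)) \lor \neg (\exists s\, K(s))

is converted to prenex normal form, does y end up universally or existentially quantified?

Push ¬ through the quantifiers and connectives to reach negation normal form:
  (\exists y\, \neg K(y)) \lor (\forall t\, K(t)) \lor (\forall s\, \neg K(s))
All bound variables are already distinct, so no renaming is needed.
Extract every quantifier outward, since the variables are now distinct and don't occur free across branches:
  \exists y\, \forall t\, \forall s\, (\neg K(y) \lor K(t) \lor \neg K(s))
The quantifier \forall y sits under an odd number of negations, so it flips to \exists y.

existential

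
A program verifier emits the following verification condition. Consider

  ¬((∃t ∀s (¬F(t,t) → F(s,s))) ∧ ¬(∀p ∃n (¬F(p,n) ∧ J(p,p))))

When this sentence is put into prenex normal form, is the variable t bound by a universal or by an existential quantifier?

Rewrite implications/biconditionals: A → B as ¬A ∨ B.
  ¬((∃t ∀s (¬¬F(t,t) ∨ F(s,s))) ∧ ¬(∀p ∃n (¬F(p,n) ∧ J(p,p))))
Push ¬ through the quantifiers and connectives to reach negation normal form:
  (∀t ∃s (¬F(t,t) ∧ ¬F(s,s))) ∨ (∀p ∃n (¬F(p,n) ∧ J(p,p)))
Pull the quantifiers to the front (each side's bound variable is not free in the other side):
  ∀t ∃s ∀p ∃n (¬F(t,t) ∧ ¬F(s,s) ∨ ¬F(p,n) ∧ J(p,p))
The quantifier ∃t sits under an odd number of negations (counting the antecedent side of each →), so it flips to ∀t.

universal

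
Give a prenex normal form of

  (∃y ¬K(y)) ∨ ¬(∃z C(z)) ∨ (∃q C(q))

Drive negations inward (¬∀x A ≡ ∃x ¬A, ¬∃x A ≡ ∀x ¬A, De Morgan for ∧/∨):
  (∃y ¬K(y)) ∨ (∀z ¬C(z)) ∨ (∃q C(q))
All bound variables are already distinct, so no renaming is needed.
Finally move all quantifiers to the prefix:
  ∃y ∀z ∃q (¬K(y) ∨ ¬C(z) ∨ C(q))

∃y ∀z ∃q (¬K(y) ∨ ¬C(z) ∨ C(q))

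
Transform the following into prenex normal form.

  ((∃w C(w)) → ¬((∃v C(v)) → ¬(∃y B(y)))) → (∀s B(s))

First replace A → B with ¬A ∨ B.
  ¬(¬(∃w C(w)) ∨ ¬(¬(∃v C(v)) ∨ ¬(∃y B(y)))) ∨ (∀s B(s))
Drive negations inward (¬∀x A ≡ ∃x ¬A, ¬∃x A ≡ ∀x ¬A, De Morgan for ∧/∨):
  (∃w C(w)) ∧ ((∀v ¬C(v)) ∨ (∀y ¬B(y))) ∨ (∀s B(s))
Pull the quantifiers to the front (each side's bound variable is not free in the other side):
  ∃w ∀v ∀y ∀s (C(w) ∧ (¬C(v) ∨ ¬B(y)) ∨ B(s))

∃w ∀v ∀y ∀s (C(w) ∧ (¬C(v) ∨ ¬B(y)) ∨ B(s))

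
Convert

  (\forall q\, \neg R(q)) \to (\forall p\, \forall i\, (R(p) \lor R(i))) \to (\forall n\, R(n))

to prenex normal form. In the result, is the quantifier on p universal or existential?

Eliminate → and ↔ using ¬ and ∨.
  \neg (\forall q\, \neg R(q)) \lor \neg (\forall p\, \forall i\, (R(p) \lor R(i))) \lor (\forall n\, R(n))
Move each ¬ inward, flipping quantifiers it crosses:
  (\exists q\, R(q)) \lor (\exists p\, \exists i\, (\neg R(p) \land \neg R(i))) \lor (\forall n\, R(n))
All bound variables are already distinct, so no renaming is needed.
Pull the quantifiers to the front (each side's bound variable is not free in the other side):
  \exists q\, \exists p\, \exists i\, \forall n\, (R(q) \lor \neg R(p) \land \neg R(i) \lor R(n))
The quantifier \forall p sits under an odd number of negations (counting the antecedent side of each →), so it flips to \exists p.

existential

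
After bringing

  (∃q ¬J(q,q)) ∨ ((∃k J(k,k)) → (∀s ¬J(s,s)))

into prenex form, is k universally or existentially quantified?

universal

Eliminate → and ↔ using ¬ and ∨.
  (∃q ¬J(q,q)) ∨ ¬(∃k J(k,k)) ∨ (∀s ¬J(s,s))
Move each ¬ inward, flipping quantifiers it crosses:
  (∃q ¬J(q,q)) ∨ (∀k ¬J(k,k)) ∨ (∀s ¬J(s,s))
All bound variables are already distinct, so no renaming is needed.
Extract every quantifier outward, since the variables are now distinct and don't occur free across branches:
  ∃q ∀k ∀s (¬J(q,q) ∨ ¬J(k,k) ∨ ¬J(s,s))
The quantifier ∃k sits under an odd number of negations (counting the antecedent side of each →), so it flips to ∀k.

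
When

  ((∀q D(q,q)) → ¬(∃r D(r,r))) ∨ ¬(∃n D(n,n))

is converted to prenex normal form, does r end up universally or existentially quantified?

universal

Eliminate → and ↔ using ¬ and ∨.
  ¬(∀q D(q,q)) ∨ ¬(∃r D(r,r)) ∨ ¬(∃n D(n,n))
Drive negations inward (¬∀x A ≡ ∃x ¬A, ¬∃x A ≡ ∀x ¬A, De Morgan for ∧/∨):
  (∃q ¬D(q,q)) ∨ (∀r ¬D(r,r)) ∨ (∀n ¬D(n,n))
All bound variables are already distinct, so no renaming is needed.
Extract every quantifier outward, since the variables are now distinct and don't occur free across branches:
  ∃q ∀r ∀n (¬D(q,q) ∨ ¬D(r,r) ∨ ¬D(n,n))
The quantifier ∃r sits under an odd number of negations (counting the antecedent side of each →), so it flips to ∀r.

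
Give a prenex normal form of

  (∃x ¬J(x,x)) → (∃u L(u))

Eliminate → and ↔ using ¬ and ∨.
  ¬(∃x ¬J(x,x)) ∨ (∃u L(u))
Drive negations inward (¬∀x A ≡ ∃x ¬A, ¬∃x A ≡ ∀x ¬A, De Morgan for ∧/∨):
  (∀x J(x,x)) ∨ (∃u L(u))
All bound variables are already distinct, so no renaming is needed.
Finally move all quantifiers to the prefix:
  ∀x ∃u (J(x,x) ∨ L(u))

∀x ∃u (J(x,x) ∨ L(u))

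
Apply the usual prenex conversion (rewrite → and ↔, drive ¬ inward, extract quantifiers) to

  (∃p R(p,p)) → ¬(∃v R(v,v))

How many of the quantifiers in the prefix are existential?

0

Eliminate → and ↔ using ¬ and ∨.
  ¬(∃p R(p,p)) ∨ ¬(∃v R(v,v))
Move each ¬ inward, flipping quantifiers it crosses:
  (∀p ¬R(p,p)) ∨ (∀v ¬R(v,v))
Finally move all quantifiers to the prefix:
  ∀p ∀v (¬R(p,p) ∨ ¬R(v,v))
The prefix is ∀p ∀v: 2 universal, 0 existential.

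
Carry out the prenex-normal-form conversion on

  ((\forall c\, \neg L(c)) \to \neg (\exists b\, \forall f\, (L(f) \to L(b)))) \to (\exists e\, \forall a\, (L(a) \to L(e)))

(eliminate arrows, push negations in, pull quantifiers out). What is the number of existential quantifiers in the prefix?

Rewrite implications/biconditionals: A → B as ¬A ∨ B.
  \neg (\neg (\forall c\, \neg L(c)) \lor \neg (\exists b\, \forall f\, (\neg L(f) \lor L(b)))) \lor (\exists e\, \forall a\, (\neg L(a) \lor L(e)))
Push ¬ through the quantifiers and connectives to reach negation normal form:
  (\forall c\, \neg L(c)) \land (\exists b\, \forall f\, (\neg L(f) \lor L(b))) \lor (\exists e\, \forall a\, (\neg L(a) \lor L(e)))
All bound variables are already distinct, so no renaming is needed.
Finally move all quantifiers to the prefix:
  \forall c\, \exists b\, \forall f\, \exists e\, \forall a\, (\neg L(c) \land (\neg L(f) \lor L(b)) \lor \neg L(a) \lor L(e))
The prefix is \forall c \exists b \forall f \exists e \forall a: 3 universal, 2 existential.

2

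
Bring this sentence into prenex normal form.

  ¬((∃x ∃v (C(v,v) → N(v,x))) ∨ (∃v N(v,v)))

∀x ∀v ∀z1 (C(v,v) ∧ ¬N(v,x) ∧ ¬N(z1,z1))

Rewrite implications/biconditionals: A → B as ¬A ∨ B.
  ¬((∃x ∃v (¬C(v,v) ∨ N(v,x))) ∨ (∃v N(v,v)))
Move each ¬ inward, flipping quantifiers it crosses:
  (∀x ∀v (C(v,v) ∧ ¬N(v,x))) ∧ (∀v ¬N(v,v))
Rename bound variables to avoid capture: v↦z1.
  (∀x ∀v (C(v,v) ∧ ¬N(v,x))) ∧ (∀z1 ¬N(z1,z1))
Pull the quantifiers to the front (each side's bound variable is not free in the other side):
  ∀x ∀v ∀z1 (C(v,v) ∧ ¬N(v,x) ∧ ¬N(z1,z1))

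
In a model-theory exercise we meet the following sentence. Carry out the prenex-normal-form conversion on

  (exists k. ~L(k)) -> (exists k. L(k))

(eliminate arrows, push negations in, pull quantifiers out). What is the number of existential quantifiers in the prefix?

1

First replace A → B with ¬A ∨ B.
  ~(exists k. ~L(k)) | (exists k. L(k))
Push ¬ through the quantifiers and connectives to reach negation normal form:
  (forall k. L(k)) | (exists k. L(k))
Give each quantifier a distinct variable: k↦y.
  (forall k. L(k)) | (exists y. L(y))
Pull the quantifiers to the front (each side's bound variable is not free in the other side):
  forall k. exists y. (L(k) | L(y))
The prefix is forall k exists y: 1 universal, 1 existential.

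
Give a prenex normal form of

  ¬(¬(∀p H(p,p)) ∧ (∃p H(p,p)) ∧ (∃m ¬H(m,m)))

∀p ∀y ∀m (H(p,p) ∨ ¬H(y,y) ∨ H(m,m))

Move each ¬ inward, flipping quantifiers it crosses:
  (∀p H(p,p)) ∨ (∀p ¬H(p,p)) ∨ (∀m H(m,m))
Standardize variables apart so no two quantifiers bind the same name: p↦y.
  (∀p H(p,p)) ∨ (∀y ¬H(y,y)) ∨ (∀m H(m,m))
Finally move all quantifiers to the prefix:
  ∀p ∀y ∀m (H(p,p) ∨ ¬H(y,y) ∨ H(m,m))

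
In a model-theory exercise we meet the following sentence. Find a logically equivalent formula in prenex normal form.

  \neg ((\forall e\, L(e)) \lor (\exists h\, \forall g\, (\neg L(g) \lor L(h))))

Move each ¬ inward, flipping quantifiers it crosses:
  (\exists e\, \neg L(e)) \land (\forall h\, \exists g\, (L(g) \land \neg L(h)))
All bound variables are already distinct, so no renaming is needed.
Finally move all quantifiers to the prefix:
  \exists e\, \forall h\, \exists g\, (\neg L(e) \land L(g) \land \neg L(h))

\exists e\, \forall h\, \exists g\, (\neg L(e) \land L(g) \land \neg L(h))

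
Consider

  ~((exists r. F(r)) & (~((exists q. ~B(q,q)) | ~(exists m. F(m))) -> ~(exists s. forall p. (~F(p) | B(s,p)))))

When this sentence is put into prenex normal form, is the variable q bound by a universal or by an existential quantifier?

universal

Rewrite implications/biconditionals: A → B as ¬A ∨ B.
  ~((exists r. F(r)) & (~~((exists q. ~B(q,q)) | ~(exists m. F(m))) | ~(exists s. forall p. (~F(p) | B(s,p)))))
Drive negations inward (¬∀x A ≡ ∃x ¬A, ¬∃x A ≡ ∀x ¬A, De Morgan for ∧/∨):
  (forall r. ~F(r)) | (forall q. B(q,q)) & (exists m. F(m)) & (exists s. forall p. (~F(p) | B(s,p)))
All bound variables are already distinct, so no renaming is needed.
Pull the quantifiers to the front (each side's bound variable is not free in the other side):
  forall r. forall q. exists m. exists s. forall p. (~F(r) | B(q,q) & F(m) & (~F(p) | B(s,p)))
The quantifier exists q sits under an odd number of negations (counting the antecedent side of each →), so it flips to forall q.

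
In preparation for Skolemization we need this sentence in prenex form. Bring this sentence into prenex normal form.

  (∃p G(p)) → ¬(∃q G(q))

∀p ∀q (¬G(p) ∨ ¬G(q))

Eliminate → and ↔ using ¬ and ∨.
  ¬(∃p G(p)) ∨ ¬(∃q G(q))
Push ¬ through the quantifiers and connectives to reach negation normal form:
  (∀p ¬G(p)) ∨ (∀q ¬G(q))
All bound variables are already distinct, so no renaming is needed.
Finally move all quantifiers to the prefix:
  ∀p ∀q (¬G(p) ∨ ¬G(q))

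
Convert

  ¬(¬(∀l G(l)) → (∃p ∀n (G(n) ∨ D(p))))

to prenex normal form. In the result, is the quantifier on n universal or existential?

First replace A → B with ¬A ∨ B.
  ¬(¬¬(∀l G(l)) ∨ (∃p ∀n (G(n) ∨ D(p))))
Move each ¬ inward, flipping quantifiers it crosses:
  (∃l ¬G(l)) ∧ (∀p ∃n (¬G(n) ∧ ¬D(p)))
Extract every quantifier outward, since the variables are now distinct and don't occur free across branches:
  ∃l ∀p ∃n (¬G(l) ∧ ¬G(n) ∧ ¬D(p))
The quantifier ∀n sits under an odd number of negations (counting the antecedent side of each →), so it flips to ∃n.

existential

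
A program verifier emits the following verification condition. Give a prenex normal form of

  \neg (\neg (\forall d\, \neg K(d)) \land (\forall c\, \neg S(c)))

Push ¬ through the quantifiers and connectives to reach negation normal form:
  (\forall d\, \neg K(d)) \lor (\exists c\, S(c))
All bound variables are already distinct, so no renaming is needed.
Extract every quantifier outward, since the variables are now distinct and don't occur free across branches:
  \forall d\, \exists c\, (\neg K(d) \lor S(c))

\forall d\, \exists c\, (\neg K(d) \lor S(c))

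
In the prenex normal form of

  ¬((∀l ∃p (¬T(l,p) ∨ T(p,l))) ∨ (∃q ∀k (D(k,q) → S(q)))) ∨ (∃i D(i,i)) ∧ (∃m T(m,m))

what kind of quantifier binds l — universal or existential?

existential

Eliminate → and ↔ using ¬ and ∨.
  ¬((∀l ∃p (¬T(l,p) ∨ T(p,l))) ∨ (∃q ∀k (¬D(k,q) ∨ S(q)))) ∨ (∃i D(i,i)) ∧ (∃m T(m,m))
Push ¬ through the quantifiers and connectives to reach negation normal form:
  (∃l ∀p (T(l,p) ∧ ¬T(p,l))) ∧ (∀q ∃k (D(k,q) ∧ ¬S(q))) ∨ (∃i D(i,i)) ∧ (∃m T(m,m))
All bound variables are already distinct, so no renaming is needed.
Finally move all quantifiers to the prefix:
  ∃l ∀p ∀q ∃k ∃i ∃m (T(l,p) ∧ ¬T(p,l) ∧ D(k,q) ∧ ¬S(q) ∨ D(i,i) ∧ T(m,m))
The quantifier ∀l sits under an odd number of negations (counting the antecedent side of each →), so it flips to ∃l.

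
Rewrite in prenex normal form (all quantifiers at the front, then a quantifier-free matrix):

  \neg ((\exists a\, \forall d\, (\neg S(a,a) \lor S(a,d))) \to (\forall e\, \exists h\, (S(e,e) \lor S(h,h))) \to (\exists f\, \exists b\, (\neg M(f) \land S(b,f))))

Rewrite implications/biconditionals: A → B as ¬A ∨ B.
  \neg (\neg (\exists a\, \forall d\, (\neg S(a,a) \lor S(a,d))) \lor \neg (\forall e\, \exists h\, (S(e,e) \lor S(h,h))) \lor (\exists f\, \exists b\, (\neg M(f) \land S(b,f))))
Push ¬ through the quantifiers and connectives to reach negation normal form:
  (\exists a\, \forall d\, (\neg S(a,a) \lor S(a,d))) \land (\forall e\, \exists h\, (S(e,e) \lor S(h,h))) \land (\forall f\, \forall b\, (M(f) \lor \neg S(b,f)))
Pull the quantifiers to the front (each side's bound variable is not free in the other side):
  \exists a\, \forall d\, \forall e\, \exists h\, \forall f\, \forall b\, ((\neg S(a,a) \lor S(a,d)) \land (S(e,e) \lor S(h,h)) \land (M(f) \lor \neg S(b,f)))

\exists a\, \forall d\, \forall e\, \exists h\, \forall f\, \forall b\, ((\neg S(a,a) \lor S(a,d)) \land (S(e,e) \lor S(h,h)) \land (M(f) \lor \neg S(b,f)))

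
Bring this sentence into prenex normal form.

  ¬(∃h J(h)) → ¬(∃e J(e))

Eliminate → and ↔ using ¬ and ∨.
  ¬¬(∃h J(h)) ∨ ¬(∃e J(e))
Drive negations inward (¬∀x A ≡ ∃x ¬A, ¬∃x A ≡ ∀x ¬A, De Morgan for ∧/∨):
  (∃h J(h)) ∨ (∀e ¬J(e))
All bound variables are already distinct, so no renaming is needed.
Extract every quantifier outward, since the variables are now distinct and don't occur free across branches:
  ∃h ∀e (J(h) ∨ ¬J(e))

∃h ∀e (J(h) ∨ ¬J(e))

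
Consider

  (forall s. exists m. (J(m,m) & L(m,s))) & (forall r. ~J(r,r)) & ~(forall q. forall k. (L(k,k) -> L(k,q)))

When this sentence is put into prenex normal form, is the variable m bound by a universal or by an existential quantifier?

existential

Eliminate → and ↔ using ¬ and ∨.
  (forall s. exists m. (J(m,m) & L(m,s))) & (forall r. ~J(r,r)) & ~(forall q. forall k. (~L(k,k) | L(k,q)))
Drive negations inward (¬∀x A ≡ ∃x ¬A, ¬∃x A ≡ ∀x ¬A, De Morgan for ∧/∨):
  (forall s. exists m. (J(m,m) & L(m,s))) & (forall r. ~J(r,r)) & (exists q. exists k. (L(k,k) & ~L(k,q)))
All bound variables are already distinct, so no renaming is needed.
Pull the quantifiers to the front (each side's bound variable is not free in the other side):
  forall s. exists m. forall r. exists q. exists k. (J(m,m) & L(m,s) & ~J(r,r) & L(k,k) & ~L(k,q))
The quantifier exists m sits under an even number of negations (counting the antecedent side of each →), so it remains existential.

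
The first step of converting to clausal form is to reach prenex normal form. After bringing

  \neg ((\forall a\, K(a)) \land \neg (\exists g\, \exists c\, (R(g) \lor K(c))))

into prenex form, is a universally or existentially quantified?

existential

Push ¬ through the quantifiers and connectives to reach negation normal form:
  (\exists a\, \neg K(a)) \lor (\exists g\, \exists c\, (R(g) \lor K(c)))
All bound variables are already distinct, so no renaming is needed.
Pull the quantifiers to the front (each side's bound variable is not free in the other side):
  \exists a\, \exists g\, \exists c\, (\neg K(a) \lor R(g) \lor K(c))
The quantifier \forall a sits under an odd number of negations, so it flips to \exists a.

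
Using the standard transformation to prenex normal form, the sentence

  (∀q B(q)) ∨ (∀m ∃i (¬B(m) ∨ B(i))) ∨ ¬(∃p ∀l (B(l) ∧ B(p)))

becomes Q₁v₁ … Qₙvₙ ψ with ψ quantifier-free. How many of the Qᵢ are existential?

Push ¬ through the quantifiers and connectives to reach negation normal form:
  (∀q B(q)) ∨ (∀m ∃i (¬B(m) ∨ B(i))) ∨ (∀p ∃l (¬B(l) ∨ ¬B(p)))
All bound variables are already distinct, so no renaming is needed.
Finally move all quantifiers to the prefix:
  ∀q ∀m ∃i ∀p ∃l (B(q) ∨ ¬B(m) ∨ B(i) ∨ ¬B(l) ∨ ¬B(p))
The prefix is ∀q ∀m ∃i ∀p ∃l: 3 universal, 2 existential.

2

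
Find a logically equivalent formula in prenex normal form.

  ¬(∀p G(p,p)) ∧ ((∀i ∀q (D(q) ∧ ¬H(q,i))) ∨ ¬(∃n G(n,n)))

Push ¬ through the quantifiers and connectives to reach negation normal form:
  (∃p ¬G(p,p)) ∧ ((∀i ∀q (D(q) ∧ ¬H(q,i))) ∨ (∀n ¬G(n,n)))
Pull the quantifiers to the front (each side's bound variable is not free in the other side):
  ∃p ∀i ∀q ∀n (¬G(p,p) ∧ (D(q) ∧ ¬H(q,i) ∨ ¬G(n,n)))

∃p ∀i ∀q ∀n (¬G(p,p) ∧ (D(q) ∧ ¬H(q,i) ∨ ¬G(n,n)))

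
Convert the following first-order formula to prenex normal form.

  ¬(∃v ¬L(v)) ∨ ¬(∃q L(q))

Drive negations inward (¬∀x A ≡ ∃x ¬A, ¬∃x A ≡ ∀x ¬A, De Morgan for ∧/∨):
  (∀v L(v)) ∨ (∀q ¬L(q))
Finally move all quantifiers to the prefix:
  ∀v ∀q (L(v) ∨ ¬L(q))

∀v ∀q (L(v) ∨ ¬L(q))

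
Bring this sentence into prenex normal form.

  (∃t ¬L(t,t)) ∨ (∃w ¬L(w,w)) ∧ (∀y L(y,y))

∃t ∃w ∀y (¬L(t,t) ∨ ¬L(w,w) ∧ L(y,y))

Finally move all quantifiers to the prefix:
  ∃t ∃w ∀y (¬L(t,t) ∨ ¬L(w,w) ∧ L(y,y))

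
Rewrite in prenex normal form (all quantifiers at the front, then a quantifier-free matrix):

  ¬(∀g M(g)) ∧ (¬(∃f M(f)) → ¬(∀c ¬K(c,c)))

∃g ∃f ∃c (¬M(g) ∧ (M(f) ∨ K(c,c)))

Rewrite implications/biconditionals: A → B as ¬A ∨ B.
  ¬(∀g M(g)) ∧ (¬¬(∃f M(f)) ∨ ¬(∀c ¬K(c,c)))
Drive negations inward (¬∀x A ≡ ∃x ¬A, ¬∃x A ≡ ∀x ¬A, De Morgan for ∧/∨):
  (∃g ¬M(g)) ∧ ((∃f M(f)) ∨ (∃c K(c,c)))
All bound variables are already distinct, so no renaming is needed.
Finally move all quantifiers to the prefix:
  ∃g ∃f ∃c (¬M(g) ∧ (M(f) ∨ K(c,c)))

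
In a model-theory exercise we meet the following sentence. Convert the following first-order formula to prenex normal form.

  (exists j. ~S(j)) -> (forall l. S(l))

forall j. forall l. (S(j) | S(l))

First replace A → B with ¬A ∨ B.
  ~(exists j. ~S(j)) | (forall l. S(l))
Drive negations inward (¬∀x A ≡ ∃x ¬A, ¬∃x A ≡ ∀x ¬A, De Morgan for ∧/∨):
  (forall j. S(j)) | (forall l. S(l))
Pull the quantifiers to the front (each side's bound variable is not free in the other side):
  forall j. forall l. (S(j) | S(l))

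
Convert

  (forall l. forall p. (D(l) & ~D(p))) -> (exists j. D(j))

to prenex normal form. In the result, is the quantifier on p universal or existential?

First replace A → B with ¬A ∨ B.
  ~(forall l. forall p. (D(l) & ~D(p))) | (exists j. D(j))
Push ¬ through the quantifiers and connectives to reach negation normal form:
  (exists l. exists p. (~D(l) | D(p))) | (exists j. D(j))
All bound variables are already distinct, so no renaming is needed.
Pull the quantifiers to the front (each side's bound variable is not free in the other side):
  exists l. exists p. exists j. (~D(l) | D(p) | D(j))
The quantifier forall p sits under an odd number of negations (counting the antecedent side of each →), so it flips to exists p.

existential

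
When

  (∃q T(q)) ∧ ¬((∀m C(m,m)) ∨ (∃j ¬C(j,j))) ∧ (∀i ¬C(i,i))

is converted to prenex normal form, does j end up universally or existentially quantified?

universal

Drive negations inward (¬∀x A ≡ ∃x ¬A, ¬∃x A ≡ ∀x ¬A, De Morgan for ∧/∨):
  (∃q T(q)) ∧ (∃m ¬C(m,m)) ∧ (∀j C(j,j)) ∧ (∀i ¬C(i,i))
All bound variables are already distinct, so no renaming is needed.
Pull the quantifiers to the front (each side's bound variable is not free in the other side):
  ∃q ∃m ∀j ∀i (T(q) ∧ ¬C(m,m) ∧ C(j,j) ∧ ¬C(i,i))
The quantifier ∃j sits under an odd number of negations, so it flips to ∀j.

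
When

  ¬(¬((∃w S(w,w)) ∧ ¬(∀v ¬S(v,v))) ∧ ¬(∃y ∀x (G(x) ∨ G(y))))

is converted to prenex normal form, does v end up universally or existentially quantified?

Push ¬ through the quantifiers and connectives to reach negation normal form:
  (∃w S(w,w)) ∧ (∃v S(v,v)) ∨ (∃y ∀x (G(x) ∨ G(y)))
All bound variables are already distinct, so no renaming is needed.
Finally move all quantifiers to the prefix:
  ∃w ∃v ∃y ∀x (S(w,w) ∧ S(v,v) ∨ G(x) ∨ G(y))
The quantifier ∀v sits under an odd number of negations, so it flips to ∃v.

existential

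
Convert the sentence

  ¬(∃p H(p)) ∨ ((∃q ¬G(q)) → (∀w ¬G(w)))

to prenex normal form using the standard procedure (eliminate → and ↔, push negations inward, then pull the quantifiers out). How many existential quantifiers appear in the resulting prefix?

0

Rewrite implications/biconditionals: A → B as ¬A ∨ B.
  ¬(∃p H(p)) ∨ ¬(∃q ¬G(q)) ∨ (∀w ¬G(w))
Drive negations inward (¬∀x A ≡ ∃x ¬A, ¬∃x A ≡ ∀x ¬A, De Morgan for ∧/∨):
  (∀p ¬H(p)) ∨ (∀q G(q)) ∨ (∀w ¬G(w))
All bound variables are already distinct, so no renaming is needed.
Finally move all quantifiers to the prefix:
  ∀p ∀q ∀w (¬H(p) ∨ G(q) ∨ ¬G(w))
The prefix is ∀p ∀q ∀w: 3 universal, 0 existential.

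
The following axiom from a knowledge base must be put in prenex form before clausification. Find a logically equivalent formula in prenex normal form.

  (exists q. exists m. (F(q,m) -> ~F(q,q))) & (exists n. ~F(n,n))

exists q. exists m. exists n. ((~F(q,m) | ~F(q,q)) & ~F(n,n))

Rewrite implications/biconditionals: A → B as ¬A ∨ B.
  (exists q. exists m. (~F(q,m) | ~F(q,q))) & (exists n. ~F(n,n))
All bound variables are already distinct, so no renaming is needed.
Pull the quantifiers to the front (each side's bound variable is not free in the other side):
  exists q. exists m. exists n. ((~F(q,m) | ~F(q,q)) & ~F(n,n))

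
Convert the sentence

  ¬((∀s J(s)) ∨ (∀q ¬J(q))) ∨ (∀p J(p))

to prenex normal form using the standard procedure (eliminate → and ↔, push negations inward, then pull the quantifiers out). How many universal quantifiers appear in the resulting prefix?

Drive negations inward (¬∀x A ≡ ∃x ¬A, ¬∃x A ≡ ∀x ¬A, De Morgan for ∧/∨):
  (∃s ¬J(s)) ∧ (∃q J(q)) ∨ (∀p J(p))
All bound variables are already distinct, so no renaming is needed.
Extract every quantifier outward, since the variables are now distinct and don't occur free across branches:
  ∃s ∃q ∀p (¬J(s) ∧ J(q) ∨ J(p))
The prefix is ∃s ∃q ∀p: 1 universal, 2 existential.

1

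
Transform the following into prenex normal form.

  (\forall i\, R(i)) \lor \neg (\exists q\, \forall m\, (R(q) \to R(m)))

Eliminate → and ↔ using ¬ and ∨.
  (\forall i\, R(i)) \lor \neg (\exists q\, \forall m\, (\neg R(q) \lor R(m)))
Move each ¬ inward, flipping quantifiers it crosses:
  (\forall i\, R(i)) \lor (\forall q\, \exists m\, (R(q) \land \neg R(m)))
All bound variables are already distinct, so no renaming is needed.
Pull the quantifiers to the front (each side's bound variable is not free in the other side):
  \forall i\, \forall q\, \exists m\, (R(i) \lor R(q) \land \neg R(m))

\forall i\, \forall q\, \exists m\, (R(i) \lor R(q) \land \neg R(m))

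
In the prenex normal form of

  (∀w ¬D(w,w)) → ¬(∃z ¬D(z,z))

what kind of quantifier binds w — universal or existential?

existential

Eliminate → and ↔ using ¬ and ∨.
  ¬(∀w ¬D(w,w)) ∨ ¬(∃z ¬D(z,z))
Drive negations inward (¬∀x A ≡ ∃x ¬A, ¬∃x A ≡ ∀x ¬A, De Morgan for ∧/∨):
  (∃w D(w,w)) ∨ (∀z D(z,z))
Extract every quantifier outward, since the variables are now distinct and don't occur free across branches:
  ∃w ∀z (D(w,w) ∨ D(z,z))
The quantifier ∀w sits under an odd number of negations (counting the antecedent side of each →), so it flips to ∃w.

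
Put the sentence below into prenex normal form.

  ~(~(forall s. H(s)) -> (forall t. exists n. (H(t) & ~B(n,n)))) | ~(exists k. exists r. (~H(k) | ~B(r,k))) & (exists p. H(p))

exists s. exists t. forall n. forall k. forall r. exists p. (~H(s) & (~H(t) | B(n,n)) | H(k) & B(r,k) & H(p))

Eliminate → and ↔ using ¬ and ∨.
  ~(~~(forall s. H(s)) | (forall t. exists n. (H(t) & ~B(n,n)))) | ~(exists k. exists r. (~H(k) | ~B(r,k))) & (exists p. H(p))
Push ¬ through the quantifiers and connectives to reach negation normal form:
  (exists s. ~H(s)) & (exists t. forall n. (~H(t) | B(n,n))) | (forall k. forall r. (H(k) & B(r,k))) & (exists p. H(p))
Extract every quantifier outward, since the variables are now distinct and don't occur free across branches:
  exists s. exists t. forall n. forall k. forall r. exists p. (~H(s) & (~H(t) | B(n,n)) | H(k) & B(r,k) & H(p))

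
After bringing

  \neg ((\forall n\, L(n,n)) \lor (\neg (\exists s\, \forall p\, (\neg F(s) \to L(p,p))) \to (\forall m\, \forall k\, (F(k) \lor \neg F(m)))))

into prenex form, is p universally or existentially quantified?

Eliminate → and ↔ using ¬ and ∨.
  \neg ((\forall n\, L(n,n)) \lor \neg \neg (\exists s\, \forall p\, (\neg \neg F(s) \lor L(p,p))) \lor (\forall m\, \forall k\, (F(k) \lor \neg F(m))))
Drive negations inward (¬∀x A ≡ ∃x ¬A, ¬∃x A ≡ ∀x ¬A, De Morgan for ∧/∨):
  (\exists n\, \neg L(n,n)) \land (\forall s\, \exists p\, (\neg F(s) \land \neg L(p,p))) \land (\exists m\, \exists k\, (\neg F(k) \land F(m)))
Extract every quantifier outward, since the variables are now distinct and don't occur free across branches:
  \exists n\, \forall s\, \exists p\, \exists m\, \exists k\, (\neg L(n,n) \land \neg F(s) \land \neg L(p,p) \land \neg F(k) \land F(m))
The quantifier \forall p sits under an odd number of negations (counting the antecedent side of each →), so it flips to \exists p.

existential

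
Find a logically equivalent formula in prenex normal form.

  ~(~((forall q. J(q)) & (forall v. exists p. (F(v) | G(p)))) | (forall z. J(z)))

forall q. forall v. exists p. exists z. (J(q) & (F(v) | G(p)) & ~J(z))

Move each ¬ inward, flipping quantifiers it crosses:
  (forall q. J(q)) & (forall v. exists p. (F(v) | G(p))) & (exists z. ~J(z))
Finally move all quantifiers to the prefix:
  forall q. forall v. exists p. exists z. (J(q) & (F(v) | G(p)) & ~J(z))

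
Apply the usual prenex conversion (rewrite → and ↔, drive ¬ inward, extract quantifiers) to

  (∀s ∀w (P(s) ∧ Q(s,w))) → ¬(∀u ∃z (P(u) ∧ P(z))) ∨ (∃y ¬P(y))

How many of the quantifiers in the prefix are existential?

4

Eliminate → and ↔ using ¬ and ∨.
  ¬(∀s ∀w (P(s) ∧ Q(s,w))) ∨ ¬(∀u ∃z (P(u) ∧ P(z))) ∨ (∃y ¬P(y))
Push ¬ through the quantifiers and connectives to reach negation normal form:
  (∃s ∃w (¬P(s) ∨ ¬Q(s,w))) ∨ (∃u ∀z (¬P(u) ∨ ¬P(z))) ∨ (∃y ¬P(y))
All bound variables are already distinct, so no renaming is needed.
Extract every quantifier outward, since the variables are now distinct and don't occur free across branches:
  ∃s ∃w ∃u ∀z ∃y (¬P(s) ∨ ¬Q(s,w) ∨ ¬P(u) ∨ ¬P(z) ∨ ¬P(y))
The prefix is ∃s ∃w ∃u ∀z ∃y: 1 universal, 4 existential.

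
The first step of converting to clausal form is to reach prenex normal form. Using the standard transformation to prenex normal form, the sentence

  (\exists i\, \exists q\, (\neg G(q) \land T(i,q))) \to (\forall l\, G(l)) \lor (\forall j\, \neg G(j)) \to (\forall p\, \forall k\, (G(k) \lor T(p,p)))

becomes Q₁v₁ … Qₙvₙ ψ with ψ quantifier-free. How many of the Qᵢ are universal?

4

First replace A → B with ¬A ∨ B.
  \neg (\exists i\, \exists q\, (\neg G(q) \land T(i,q))) \lor \neg ((\forall l\, G(l)) \lor (\forall j\, \neg G(j))) \lor (\forall p\, \forall k\, (G(k) \lor T(p,p)))
Drive negations inward (¬∀x A ≡ ∃x ¬A, ¬∃x A ≡ ∀x ¬A, De Morgan for ∧/∨):
  (\forall i\, \forall q\, (G(q) \lor \neg T(i,q))) \lor (\exists l\, \neg G(l)) \land (\exists j\, G(j)) \lor (\forall p\, \forall k\, (G(k) \lor T(p,p)))
All bound variables are already distinct, so no renaming is needed.
Finally move all quantifiers to the prefix:
  \forall i\, \forall q\, \exists l\, \exists j\, \forall p\, \forall k\, (G(q) \lor \neg T(i,q) \lor \neg G(l) \land G(j) \lor G(k) \lor T(p,p))
The prefix is \forall i \forall q \exists l \exists j \forall p \forall k: 4 universal, 2 existential.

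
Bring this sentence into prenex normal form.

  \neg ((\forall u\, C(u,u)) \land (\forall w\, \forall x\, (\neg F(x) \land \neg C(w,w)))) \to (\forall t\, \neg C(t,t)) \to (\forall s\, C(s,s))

Eliminate → and ↔ using ¬ and ∨.
  \neg \neg ((\forall u\, C(u,u)) \land (\forall w\, \forall x\, (\neg F(x) \land \neg C(w,w)))) \lor \neg (\forall t\, \neg C(t,t)) \lor (\forall s\, C(s,s))
Push ¬ through the quantifiers and connectives to reach negation normal form:
  (\forall u\, C(u,u)) \land (\forall w\, \forall x\, (\neg F(x) \land \neg C(w,w))) \lor (\exists t\, C(t,t)) \lor (\forall s\, C(s,s))
All bound variables are already distinct, so no renaming is needed.
Pull the quantifiers to the front (each side's bound variable is not free in the other side):
  \forall u\, \forall w\, \forall x\, \exists t\, \forall s\, (C(u,u) \land \neg F(x) \land \neg C(w,w) \lor C(t,t) \lor C(s,s))

\forall u\, \forall w\, \forall x\, \exists t\, \forall s\, (C(u,u) \land \neg F(x) \land \neg C(w,w) \lor C(t,t) \lor C(s,s))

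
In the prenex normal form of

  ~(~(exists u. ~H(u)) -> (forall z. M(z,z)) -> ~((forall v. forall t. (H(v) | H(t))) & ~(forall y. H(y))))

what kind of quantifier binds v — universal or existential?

Eliminate → and ↔ using ¬ and ∨.
  ~(~~(exists u. ~H(u)) | ~(forall z. M(z,z)) | ~((forall v. forall t. (H(v) | H(t))) & ~(forall y. H(y))))
Move each ¬ inward, flipping quantifiers it crosses:
  (forall u. H(u)) & (forall z. M(z,z)) & (forall v. forall t. (H(v) | H(t))) & (exists y. ~H(y))
Extract every quantifier outward, since the variables are now distinct and don't occur free across branches:
  forall u. forall z. forall v. forall t. exists y. (H(u) & M(z,z) & (H(v) | H(t)) & ~H(y))
The quantifier forall v sits under an even number of negations (counting the antecedent side of each →), so it remains universal.

universal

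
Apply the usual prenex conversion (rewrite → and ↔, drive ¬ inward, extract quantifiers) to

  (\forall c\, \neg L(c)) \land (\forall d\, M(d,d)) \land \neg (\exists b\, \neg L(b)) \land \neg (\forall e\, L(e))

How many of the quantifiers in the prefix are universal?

Push ¬ through the quantifiers and connectives to reach negation normal form:
  (\forall c\, \neg L(c)) \land (\forall d\, M(d,d)) \land (\forall b\, L(b)) \land (\exists e\, \neg L(e))
Pull the quantifiers to the front (each side's bound variable is not free in the other side):
  \forall c\, \forall d\, \forall b\, \exists e\, (\neg L(c) \land M(d,d) \land L(b) \land \neg L(e))
The prefix is \forall c \forall d \forall b \exists e: 3 universal, 1 existential.

3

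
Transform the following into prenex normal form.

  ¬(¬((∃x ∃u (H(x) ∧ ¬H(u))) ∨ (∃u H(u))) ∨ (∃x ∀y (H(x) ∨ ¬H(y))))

Drive negations inward (¬∀x A ≡ ∃x ¬A, ¬∃x A ≡ ∀x ¬A, De Morgan for ∧/∨):
  ((∃x ∃u (H(x) ∧ ¬H(u))) ∨ (∃u H(u))) ∧ (∀x ∃y (¬H(x) ∧ H(y)))
Rename bound variables to avoid capture: u↦a, x↦z.
  ((∃x ∃u (H(x) ∧ ¬H(u))) ∨ (∃a H(a))) ∧ (∀z ∃y (¬H(z) ∧ H(y)))
Extract every quantifier outward, since the variables are now distinct and don't occur free across branches:
  ∃x ∃u ∃a ∀z ∃y ((H(x) ∧ ¬H(u) ∨ H(a)) ∧ ¬H(z) ∧ H(y))

∃x ∃u ∃a ∀z ∃y ((H(x) ∧ ¬H(u) ∨ H(a)) ∧ ¬H(z) ∧ H(y))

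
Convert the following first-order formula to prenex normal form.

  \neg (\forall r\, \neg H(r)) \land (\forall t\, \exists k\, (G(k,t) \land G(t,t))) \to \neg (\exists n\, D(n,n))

\forall r\, \exists t\, \forall k\, \forall n\, (\neg H(r) \lor \neg G(k,t) \lor \neg G(t,t) \lor \neg D(n,n))

First replace A → B with ¬A ∨ B.
  \neg (\neg (\forall r\, \neg H(r)) \land (\forall t\, \exists k\, (G(k,t) \land G(t,t)))) \lor \neg (\exists n\, D(n,n))
Move each ¬ inward, flipping quantifiers it crosses:
  (\forall r\, \neg H(r)) \lor (\exists t\, \forall k\, (\neg G(k,t) \lor \neg G(t,t))) \lor (\forall n\, \neg D(n,n))
Finally move all quantifiers to the prefix:
  \forall r\, \exists t\, \forall k\, \forall n\, (\neg H(r) \lor \neg G(k,t) \lor \neg G(t,t) \lor \neg D(n,n))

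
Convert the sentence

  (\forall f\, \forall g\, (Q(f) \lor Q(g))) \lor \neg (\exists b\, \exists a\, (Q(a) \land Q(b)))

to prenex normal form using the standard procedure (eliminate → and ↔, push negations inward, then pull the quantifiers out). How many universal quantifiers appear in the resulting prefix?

4

Move each ¬ inward, flipping quantifiers it crosses:
  (\forall f\, \forall g\, (Q(f) \lor Q(g))) \lor (\forall b\, \forall a\, (\neg Q(a) \lor \neg Q(b)))
All bound variables are already distinct, so no renaming is needed.
Pull the quantifiers to the front (each side's bound variable is not free in the other side):
  \forall f\, \forall g\, \forall b\, \forall a\, (Q(f) \lor Q(g) \lor \neg Q(a) \lor \neg Q(b))
The prefix is \forall f \forall g \forall b \forall a: 4 universal, 0 existential.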